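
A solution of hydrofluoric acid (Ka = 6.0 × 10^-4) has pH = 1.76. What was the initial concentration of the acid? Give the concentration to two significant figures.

C₀ = 5.2 × 10^-1 M

[H+] = 10^(-1.76) = 1.74 × 10^-2 M = x
Ka = x²/(C₀ − x) ⇒ C₀ = x + x²/Ka
C₀ = 1.74 × 10^-2 + (1.74 × 10^-2)²/(6.0 × 10^-4) = 5.22 × 10^-1 M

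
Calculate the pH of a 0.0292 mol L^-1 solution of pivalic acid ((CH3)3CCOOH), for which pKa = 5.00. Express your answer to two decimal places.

pH = 3.27

(CH3)3CCOOH ⇌ (CH3)3CCOO- + H+
Ka = 10^(−5.00) = 1.00 × 10^-5
Let x = [H+] at equilibrium. Ka = x²/(0.0292 − x).
Assume x ≪ 0.0292: x ≈ √(1.00 × 10^-5 × 0.0292) = 5.40 × 10^-4 M
Check: 1.9% ionized — well under 5%, approximation valid.
pH = −log[H+] = −log(5.40 × 10^-4) = 3.27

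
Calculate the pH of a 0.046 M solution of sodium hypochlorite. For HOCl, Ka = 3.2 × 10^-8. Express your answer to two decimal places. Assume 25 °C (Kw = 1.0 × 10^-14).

pH = 10.08

OCl- is the conjugate base of the weak acid HOCl.
Kb = Kw/Ka = 1.0×10^-14 / 3.2 × 10^-8 = 3.12 × 10^-7
Kb = [OH-]²/(0.046 − [OH-]) = 3.12 × 10^-7
Assume [OH-] ≪ 0.046: [OH-] ≈ √(3.12 × 10^-7 × 0.046) = 1.20 × 10^-4 M
([OH-]/C₀ = 0.26% < 5%, so the approximation holds.)
pOH = −log(1.20 × 10^-4) = 3.92; pH = 14.00 − 3.92 = 10.08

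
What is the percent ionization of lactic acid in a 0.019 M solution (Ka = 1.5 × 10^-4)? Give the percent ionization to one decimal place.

8.5%

CH3CH(OH)COOH ⇌ CH3CH(OH)COO- + H+; let x = [H+] at equilibrium.
Ka = x²/(C₀ − x); solving the quadratic gives x = 1.61 × 10^-3 M.
% ionization = x/C₀ × 100% = 1.61 × 10^-3/0.019 × 100% = 8.5%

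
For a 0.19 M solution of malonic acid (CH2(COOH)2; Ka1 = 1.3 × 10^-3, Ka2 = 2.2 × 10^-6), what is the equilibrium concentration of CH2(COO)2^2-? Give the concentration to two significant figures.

First ionization gives [H+] ≈ [CH2(COOH)COO-] = 1.51 × 10^-2 M.
Second step: Ka2 = [H+][CH2(COO)2^2-]/[CH2(COOH)COO-] ≈ [CH2(COO)2^2-] (since [H+] ≈ [CH2(COOH)COO-]).
So [CH2(COO)2^2-] ≈ Ka2.

2.2 × 10^-6 M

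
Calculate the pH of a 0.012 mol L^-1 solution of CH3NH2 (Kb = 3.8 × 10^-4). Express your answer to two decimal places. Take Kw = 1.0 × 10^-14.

CH3NH2 + H2O ⇌ CH3NH3+ + OH-
From the ICE table, Kb = x²/(0.012 − x) = 3.8 × 10^-4.
The 5% rule fails; solving x² + Kb·x − Kb·C₀ = 0 exactly:
x = [−0.00038 + √(0.00038² + 1.82e-05)]/2 = 1.95 × 10^-3 M
pOH = −log(1.95 × 10^-3) = 2.71; pH = 14.00 − 2.71 = 11.29

pH = 11.29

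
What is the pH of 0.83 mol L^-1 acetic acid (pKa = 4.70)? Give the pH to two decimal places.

pH = 2.39

CH3COOH ⇌ CH3COO- + H+
Ka = 10^(−4.70) = 2.00 × 10^-5
Ka = [H+]²/(0.83 − [H+]) = 2.00 × 10^-5
Assume [H+] ≪ 0.83: [H+] ≈ √(2.00 × 10^-5 × 0.83) = 4.07 × 10^-3 M
pH = −log(4.07 × 10^-3) = 2.39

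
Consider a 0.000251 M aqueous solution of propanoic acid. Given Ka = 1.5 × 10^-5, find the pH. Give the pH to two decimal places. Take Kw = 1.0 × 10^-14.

pH = 4.27

CH3CH2COOH ⇌ CH3CH2COO- + H+
Ka = x²/(0.000251 − x) = 1.5 × 10^-5
The 5% rule fails; solving x² + Ka·x − Ka·C₀ = 0 exactly:
x = [−1.5e-05 + √(1.5e-05² + 1.51e-08)]/2 = 5.43 × 10^-5 M
pH = −log(5.43 × 10^-5) = 4.27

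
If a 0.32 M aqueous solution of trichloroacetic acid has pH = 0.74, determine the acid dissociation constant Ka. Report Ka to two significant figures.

[H+] = 10^(-0.74) = 1.82 × 10^-1 M
At equilibrium [HA] = 0.32 − 1.82 × 10^-1 = 1.38 × 10^-1 M
Ka = [H+][A-]/[HA] = (1.82 × 10^-1)² / 1.38 × 10^-1 = 2.4 × 10^-1

Ka = 2.4 × 10^-1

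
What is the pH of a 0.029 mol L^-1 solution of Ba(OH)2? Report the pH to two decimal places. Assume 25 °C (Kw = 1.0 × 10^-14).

pH = 12.76

Ba(OH)2 is a strong base (each formula unit releases 2 OH-); [OH-] = 0.058 M.
pOH = -log(0.058) = 1.24
pH = 14.00 - 1.24 = 12.76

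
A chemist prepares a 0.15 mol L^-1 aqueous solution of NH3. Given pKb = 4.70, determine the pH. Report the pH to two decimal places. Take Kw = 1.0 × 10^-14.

pH = 11.24

NH3 + H2O ⇌ NH4+ + OH-
Kb = 10^(−4.70) = 2.00 × 10^-5
Kb = x²/(0.15 − x) = 2.00 × 10^-5
Assume x ≪ 0.15: x ≈ √(2.00 × 10^-5 × 0.15) = 1.73 × 10^-3 M
pOH = −log(1.73 × 10^-3) = 2.76; pH = 14.00 − 2.76 = 11.24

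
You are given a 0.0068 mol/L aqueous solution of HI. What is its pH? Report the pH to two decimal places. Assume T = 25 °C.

pH = 2.17

HI is a strong acid and dissociates completely, so [H+] = 0.0068 M.
pH = -log(0.0068) = 2.17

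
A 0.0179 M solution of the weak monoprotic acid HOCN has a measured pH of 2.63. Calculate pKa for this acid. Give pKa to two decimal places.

[H+] = 10^(-2.63) = 2.34 × 10^-3 M
At equilibrium [HA] = 0.0179 − 2.34 × 10^-3 = 1.56 × 10^-2 M
Ka = [H+][A-]/[HA] = (2.34 × 10^-3)² / 1.56 × 10^-2 = 3.51 × 10^-4
pKa = -log(3.51 × 10^-4) = 3.45

pKa = 3.45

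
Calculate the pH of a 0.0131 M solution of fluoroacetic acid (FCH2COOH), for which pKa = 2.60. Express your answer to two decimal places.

FCH2COOH ⇌ FCH2COO- + H+
Ka = 10^(−2.60) = 2.51 × 10^-3
From the ICE table, Ka = x²/(0.0131 − x) = 2.51 × 10^-3.
Here C₀/Ka ≈ 5.22, so the small-x approximation fails. Use the quadratic:
x = [−0.00251 + √(0.00251² + 0.000132)]/2 = 4.61 × 10^-3 M
pH = −log(4.61 × 10^-3) = 2.34

pH = 2.34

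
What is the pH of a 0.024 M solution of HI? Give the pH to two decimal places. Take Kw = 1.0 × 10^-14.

pH = 1.62

HI is a strong acid and dissociates completely, so [H+] = 0.024 M.
pH = -log(0.024) = 1.62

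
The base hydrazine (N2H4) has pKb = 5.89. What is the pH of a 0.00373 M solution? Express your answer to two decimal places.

N2H4 + H2O ⇌ N2H5+ + OH-
Kb = 10^(−5.89) = 1.29 × 10^-6
From the ICE table, Kb = [OH-]²/(0.00373 − [OH-]) = 1.29 × 10^-6.
Assume [OH-] ≪ 0.00373: [OH-] ≈ √(1.29 × 10^-6 × 0.00373) = 6.94 × 10^-5 M
pOH = −log(6.94 × 10^-5) = 4.16; pH = 14.00 − 4.16 = 9.84

pH = 9.84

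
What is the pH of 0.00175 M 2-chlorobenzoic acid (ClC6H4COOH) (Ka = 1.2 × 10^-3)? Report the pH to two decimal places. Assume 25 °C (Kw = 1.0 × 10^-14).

ClC6H4COOH ⇌ ClC6H4COO- + H+
Let x = [H+] at equilibrium. Ka = x²/(0.00175 − x).
The 5% rule fails; solving x² + Ka·x − Ka·C₀ = 0 exactly:
x = (−Ka + √(Ka² + 4·Ka·C₀))/2 = 9.68 × 10^-4 M
pH = −log(9.68 × 10^-4) = 3.01

pH = 3.01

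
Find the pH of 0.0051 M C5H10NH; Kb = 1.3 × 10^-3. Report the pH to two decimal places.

C5H10NH + H2O ⇌ C5H10NH2+ + OH-
Kb = [OH-]²/(0.0051 − [OH-]) = 1.3 × 10^-3
Here C₀/Kb ≈ 3.92, so the small-[OH-] approximation fails. Use the quadratic:
[OH-] = [−0.0013 + √(0.0013² + 2.65e-05)]/2 = 2.01 × 10^-3 M
pOH = 2.70, so pH = 14.00 − pOH = 11.30

pH = 11.30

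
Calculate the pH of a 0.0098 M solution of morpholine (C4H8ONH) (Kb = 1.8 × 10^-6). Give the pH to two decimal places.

pH = 10.12

C4H8ONH + H2O ⇌ C4H8ONH2+ + OH-
From the ICE table, Kb = x²/(0.0098 − x) = 1.8 × 10^-6.
Neglecting x in the denominator: x = √(1.8 × 10^-6 × 0.0098) = 1.33 × 10^-4 M
pOH = −log(1.33 × 10^-4) = 3.88; pH = 14.00 − 3.88 = 10.12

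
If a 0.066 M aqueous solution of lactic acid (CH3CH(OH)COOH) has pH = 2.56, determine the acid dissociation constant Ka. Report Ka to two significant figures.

Ka = 1.2 × 10^-4

[H+] = 10^(-2.56) = 2.75 × 10^-3 M
At equilibrium [HA] = 0.066 − 2.75 × 10^-3 = 6.33 × 10^-2 M
Ka = [H+][A-]/[HA] = (2.75 × 10^-3)² / 6.33 × 10^-2 = 1.2 × 10^-4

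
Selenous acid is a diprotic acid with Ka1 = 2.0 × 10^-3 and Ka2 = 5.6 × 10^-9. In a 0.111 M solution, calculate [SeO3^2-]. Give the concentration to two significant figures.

First ionization gives [H+] ≈ [HSeO3-] = 1.39 × 10^-2 M.
Second step: Ka2 = [H+][SeO3^2-]/[HSeO3-] ≈ [SeO3^2-] (since [H+] ≈ [HSeO3-]).
So [SeO3^2-] ≈ Ka2.

5.6 × 10^-9 M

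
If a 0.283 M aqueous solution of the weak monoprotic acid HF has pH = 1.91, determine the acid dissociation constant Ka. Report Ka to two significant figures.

[H+] = 10^(-1.91) = 1.23 × 10^-2 M
At equilibrium [HA] = 0.283 − 1.23 × 10^-2 = 2.71 × 10^-1 M
Ka = [H+][A-]/[HA] = (1.23 × 10^-2)² / 2.71 × 10^-1 = 5.6 × 10^-4

Ka = 5.6 × 10^-4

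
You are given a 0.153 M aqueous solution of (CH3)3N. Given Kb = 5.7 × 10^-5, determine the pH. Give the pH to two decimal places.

(CH3)3N + H2O ⇌ (CH3)3NH+ + OH-
Let x = [OH-] at equilibrium. Kb = x²/(0.153 − x).
Since Kb ≪ C₀, x ≈ √(Kb·C₀) = 2.95 × 10^-3 M.
pOH = −log(2.95 × 10^-3) = 2.53; pH = 14.00 − 2.53 = 11.47

pH = 11.47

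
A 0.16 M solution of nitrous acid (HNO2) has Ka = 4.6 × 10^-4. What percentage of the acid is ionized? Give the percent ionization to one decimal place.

5.2%

HNO2 ⇌ NO2- + H+; let x = [H+] at equilibrium.
Ka = x²/(C₀ − x); solving the quadratic gives x = 8.35 × 10^-3 M.
% ionization = x/C₀ × 100% = 8.35 × 10^-3/0.16 × 100% = 5.2%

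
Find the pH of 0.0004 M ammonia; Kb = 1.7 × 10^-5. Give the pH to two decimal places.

pH = 9.87

NH3 + H2O ⇌ NH4+ + OH-
Let x = [OH-] at equilibrium. Kb = x²/(0.0004 − x).
The 5% rule fails; solving x² + Kb·x − Kb·C₀ = 0 exactly:
x = [−1.7e-05 + √(1.7e-05² + 2.72e-08)]/2 = 7.44 × 10^-5 M
pOH = 4.13, so pH = 14.00 − pOH = 9.87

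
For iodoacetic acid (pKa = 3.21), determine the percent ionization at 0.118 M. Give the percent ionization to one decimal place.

7.0%

ICH2COOH ⇌ ICH2COO- + H+; let x = [H+] at equilibrium.
Ka = 10^(−3.21) = 6.17 × 10^-4
Solve x² + 0.000617x − 7.28e-05 = 0 → x = 8.23 × 10^-3 M
% ionization = x/C₀ × 100% = 8.23 × 10^-3/0.118 × 100% = 7.0%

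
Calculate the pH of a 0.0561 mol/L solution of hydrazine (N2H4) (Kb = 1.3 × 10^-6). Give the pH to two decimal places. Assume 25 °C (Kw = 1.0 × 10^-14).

pH = 10.43

N2H4 + H2O ⇌ N2H5+ + OH-
From the ICE table, Kb = [OH-]²/(0.0561 − [OH-]) = 1.3 × 10^-6.
Neglecting [OH-] in the denominator: [OH-] = √(1.3 × 10^-6 × 0.0561) = 2.70 × 10^-4 M
([OH-]/C₀ = 0.48% < 5%, so the approximation holds.)
pOH = −log(2.70 × 10^-4) = 3.57; pH = 14.00 − 3.57 = 10.43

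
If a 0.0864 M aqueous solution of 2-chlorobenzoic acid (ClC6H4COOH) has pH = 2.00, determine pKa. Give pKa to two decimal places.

[H+] = 10^(-2.00) = 1.00 × 10^-2 M
At equilibrium [HA] = 0.0864 − 1.00 × 10^-2 = 7.64 × 10^-2 M
Ka = [H+][A-]/[HA] = (1.00 × 10^-2)² / 7.64 × 10^-2 = 1.31 × 10^-3
pKa = -log(1.31 × 10^-3) = 2.88

pKa = 2.88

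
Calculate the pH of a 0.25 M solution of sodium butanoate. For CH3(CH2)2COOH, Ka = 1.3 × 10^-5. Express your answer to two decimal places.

CH3(CH2)2COO- is the conjugate base of the weak acid CH3(CH2)2COOH.
Kb = Kw/Ka = 1.0×10^-14 / 1.3 × 10^-5 = 7.69 × 10^-10
Kb = x²/(0.25 − x) = 7.69 × 10^-10
Neglecting x in the denominator: x = √(7.69 × 10^-10 × 0.25) = 1.39 × 10^-5 M
(x/C₀ = 0.0055% < 5%, so the approximation holds.)
pOH = −log(1.39 × 10^-5) = 4.86; pH = 14.00 − 4.86 = 9.14

pH = 9.14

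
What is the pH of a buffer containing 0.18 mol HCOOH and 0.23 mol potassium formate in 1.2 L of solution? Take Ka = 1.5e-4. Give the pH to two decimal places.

pH = 3.93

pKa = −log(1.5 × 10^-4) = 3.824
Henderson–Hasselbalch: pH = pKa + log([HCOO-]/[HCOOH]) = 3.824 + log(0.23/0.18)
pH = 3.824 + (+0.106) = 3.93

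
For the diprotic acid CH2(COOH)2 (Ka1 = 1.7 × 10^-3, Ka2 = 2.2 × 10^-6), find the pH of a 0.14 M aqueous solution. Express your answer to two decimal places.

pH = 1.84

Since Ka1 ≫ Ka2, the first ionization dominates [H+].
Ka1 = x²/(0.14 − x) = 1.7 × 10^-3
Solving the quadratic: x = (−Ka1 + √(Ka1² + 4·Ka1·C₀))/2 = 1.46 × 10^-2 M
pH = −log(1.46 × 10^-2) = 1.84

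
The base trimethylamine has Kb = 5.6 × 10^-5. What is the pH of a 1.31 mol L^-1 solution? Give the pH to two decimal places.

(CH3)3N + H2O ⇌ (CH3)3NH+ + OH-
Kb = [OH-]²/(1.31 − [OH-]) = 5.6 × 10^-5
Assume [OH-] ≪ 1.31: [OH-] ≈ √(5.6 × 10^-5 × 1.31) = 8.57 × 10^-3 M
([OH-]/C₀ = 0.65% < 5%, so the approximation holds.)
pOH = 2.07, so pH = 14.00 − pOH = 11.93

pH = 11.93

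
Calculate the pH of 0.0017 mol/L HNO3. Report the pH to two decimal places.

pH = 2.77

HNO3 is a strong acid and dissociates completely, so [H+] = 0.0017 M.
pH = -log(0.0017) = 2.77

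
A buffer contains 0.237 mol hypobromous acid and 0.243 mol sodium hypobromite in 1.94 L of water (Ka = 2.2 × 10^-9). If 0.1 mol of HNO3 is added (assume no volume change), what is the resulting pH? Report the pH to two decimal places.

After neutralization: n(HOBr) = 0.337 mol, n(OBr-) = 0.143 mol.
pKa = −log(2.2 × 10^-9) = 8.658
Henderson–Hasselbalch with mole ratio 0.143/0.337: pH = 8.658 + (-0.372)

pH = 8.29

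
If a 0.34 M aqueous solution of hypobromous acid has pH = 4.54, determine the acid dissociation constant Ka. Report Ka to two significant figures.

[H+] = 10^(-4.54) = 2.88 × 10^-5 M
At equilibrium [HA] = 0.34 − 2.88 × 10^-5 = 3.40 × 10^-1 M
Ka = [H+][A-]/[HA] = (2.88 × 10^-5)² / 3.40 × 10^-1 = 2.4 × 10^-9

Ka = 2.4 × 10^-9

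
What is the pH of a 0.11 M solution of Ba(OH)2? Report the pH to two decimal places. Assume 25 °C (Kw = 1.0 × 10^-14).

pH = 13.34

Ba(OH)2 is a strong base (each formula unit releases 2 OH-); [OH-] = 0.22 M.
pOH = -log(0.22) = 0.66
pH = 14.00 - 0.66 = 13.34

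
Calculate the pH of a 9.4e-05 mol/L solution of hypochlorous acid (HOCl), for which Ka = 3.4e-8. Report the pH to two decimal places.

pH = 5.75

HOCl ⇌ OCl- + H+
From the ICE table, Ka = x²/(9.4e-05 − x) = 3.4 × 10^-8.
Since Ka ≪ C₀, x ≈ √(Ka·C₀) = 1.79 × 10^-6 M.
Check: 1.9% ionized — well under 5%, approximation valid.
pH = −log[H+] = −log(1.79 × 10^-6) = 5.75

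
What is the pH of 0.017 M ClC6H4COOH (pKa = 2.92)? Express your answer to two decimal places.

ClC6H4COOH ⇌ ClC6H4COO- + H+
Ka = 10^(−2.92) = 1.20 × 10^-3
From the ICE table, Ka = x²/(0.017 − x) = 1.20 × 10^-3.
Here C₀/Ka ≈ 14.2, so the small-x approximation fails. Use the quadratic:
x = [−0.0012 + √(0.0012² + 8.16e-05)]/2 = 3.96 × 10^-3 M
pH = −log(3.96 × 10^-3) = 2.40

pH = 2.40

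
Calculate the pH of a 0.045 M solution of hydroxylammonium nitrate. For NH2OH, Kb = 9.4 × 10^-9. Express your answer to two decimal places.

NH3OH+ is the conjugate acid of the weak base NH2OH.
Ka = Kw/Kb = 1.0×10^-14 / 9.4 × 10^-9 = 1.06 × 10^-6
From the ICE table, Ka = x²/(0.045 − x) = 1.06 × 10^-6.
Since Ka ≪ C₀, x ≈ √(Ka·C₀) = 2.18 × 10^-4 M.
pH = −log[H+] = −log(2.18 × 10^-4) = 3.66

pH = 3.66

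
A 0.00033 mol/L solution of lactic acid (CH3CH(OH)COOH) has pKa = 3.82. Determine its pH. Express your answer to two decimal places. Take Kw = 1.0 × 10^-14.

CH3CH(OH)COOH ⇌ CH3CH(OH)COO- + H+
Ka = 10^(−3.82) = 1.51 × 10^-4
Ka = [H+]²/(0.00033 − [H+]) = 1.51 × 10^-4
Here C₀/Ka ≈ 2.19, so the small-[H+] approximation fails. Use the quadratic:
[H+] = [−0.000151 + √(0.000151² + 1.99e-07)]/2 = 1.60 × 10^-4 M
pH = −log(1.60 × 10^-4) = 3.80

pH = 3.80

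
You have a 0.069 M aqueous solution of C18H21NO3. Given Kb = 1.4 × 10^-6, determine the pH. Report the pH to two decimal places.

pH = 10.49

C18H21NO3 + H2O ⇌ C18H22NO3+ + OH-
Let x = [OH-] at equilibrium. Kb = x²/(0.069 − x).
Since Kb ≪ C₀, x ≈ √(Kb·C₀) = 3.11 × 10^-4 M.
Check: 0.45% ionized — well under 5%, approximation valid.
pOH = −log(3.11 × 10^-4) = 3.51; pH = 14.00 − 3.51 = 10.49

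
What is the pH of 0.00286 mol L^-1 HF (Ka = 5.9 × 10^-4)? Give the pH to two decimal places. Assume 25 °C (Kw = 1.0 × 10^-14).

HF ⇌ F- + H+
From the ICE table, Ka = [H+]²/(0.00286 − [H+]) = 5.9 × 10^-4.
The 5% rule fails; solving [H+]² + Ka·[H+] − Ka·C₀ = 0 exactly:
[H+] = (−Ka + √(Ka² + 4·Ka·C₀))/2 = 1.04 × 10^-3 M
pH = −log[H+] = −log(1.04 × 10^-3) = 2.98

pH = 2.98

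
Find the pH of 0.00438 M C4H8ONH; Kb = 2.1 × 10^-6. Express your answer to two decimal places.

pH = 9.98

C4H8ONH + H2O ⇌ C4H8ONH2+ + OH-
Let x = [OH-] at equilibrium. Kb = x²/(0.00438 − x).
Assume x ≪ 0.00438: x ≈ √(2.1 × 10^-6 × 0.00438) = 9.59 × 10^-5 M
pOH = −log(9.59 × 10^-5) = 4.02; pH = 14.00 − 4.02 = 9.98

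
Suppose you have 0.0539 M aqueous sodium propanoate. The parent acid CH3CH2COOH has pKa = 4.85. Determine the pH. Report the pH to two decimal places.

CH3CH2COO- is the conjugate base of the weak acid CH3CH2COOH.
Ka = 10^(−4.85) = 1.41 × 10^-5
Kb = Kw/Ka = 1.0×10^-14 / 1.41 × 10^-5 = 7.09 × 10^-10
From the ICE table, Kb = [OH-]²/(0.0539 − [OH-]) = 7.09 × 10^-10.
Since Kb ≪ C₀, [OH-] ≈ √(Kb·C₀) = 6.18 × 10^-6 M.
pOH = −log(6.18 × 10^-6) = 5.21; pH = 14.00 − 5.21 = 8.79

pH = 8.79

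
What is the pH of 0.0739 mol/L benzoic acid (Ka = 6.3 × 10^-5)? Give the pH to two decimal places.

pH = 2.67

C6H5COOH ⇌ C6H5COO- + H+
From the ICE table, Ka = [H+]²/(0.0739 − [H+]) = 6.3 × 10^-5.
Since Ka ≪ C₀, [H+] ≈ √(Ka·C₀) = 2.16 × 10^-3 M.
Check: 2.9% ionized — well under 5%, approximation valid.
pH = −log[H+] = −log(2.16 × 10^-3) = 2.67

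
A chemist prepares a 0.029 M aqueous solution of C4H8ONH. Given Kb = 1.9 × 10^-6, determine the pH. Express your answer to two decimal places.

C4H8ONH + H2O ⇌ C4H8ONH2+ + OH-
Kb = [OH-]²/(0.029 − [OH-]) = 1.9 × 10^-6
Since Kb ≪ C₀, [OH-] ≈ √(Kb·C₀) = 2.35 × 10^-4 M.
pOH = −log(2.35 × 10^-4) = 3.63; pH = 14.00 − 3.63 = 10.37

pH = 10.37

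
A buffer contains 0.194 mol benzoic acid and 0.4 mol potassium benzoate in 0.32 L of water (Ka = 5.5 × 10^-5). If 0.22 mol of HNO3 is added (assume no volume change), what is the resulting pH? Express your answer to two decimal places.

Added H+ converts C6H5COO- to C6H5COOH: C6H5COOH → 0.414 mol, C6H5COO- → 0.18 mol.
pKa = −log(5.5 × 10^-5) = 4.260
pH = pKa + log([A⁻]/[HA]) = 4.260 + log(0.18/0.414) = 4.260 -0.362

pH = 3.90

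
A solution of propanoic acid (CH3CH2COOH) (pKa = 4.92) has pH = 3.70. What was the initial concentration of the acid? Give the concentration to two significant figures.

[H+] = 10^(-3.70) = 2.00 × 10^-4 M = x
Ka = 10^(−4.92) = 1.20 × 10^-5
Ka = x²/(C₀ − x) ⇒ C₀ = x + x²/Ka
C₀ = 2.00 × 10^-4 + (2.00 × 10^-4)²/(1.20 × 10^-5) = 3.53 × 10^-3 M

C₀ = 3.5 × 10^-3 M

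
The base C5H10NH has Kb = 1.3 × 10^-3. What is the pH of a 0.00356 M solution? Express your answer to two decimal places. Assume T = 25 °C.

C5H10NH + H2O ⇌ C5H10NH2+ + OH-
From the ICE table, Kb = [OH-]²/(0.00356 − [OH-]) = 1.3 × 10^-3.
The 5% rule fails; solving [OH-]² + Kb·[OH-] − Kb·C₀ = 0 exactly:
[OH-] = [−0.0013 + √(0.0013² + 1.85e-05)]/2 = 1.60 × 10^-3 M
pOH = −log(1.60 × 10^-3) = 2.80; pH = 14.00 − 2.80 = 11.20

pH = 11.20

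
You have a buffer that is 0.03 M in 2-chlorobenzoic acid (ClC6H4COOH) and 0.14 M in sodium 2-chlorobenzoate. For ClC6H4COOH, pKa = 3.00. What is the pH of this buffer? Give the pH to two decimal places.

pH = 3.67

Using pH = pKa + log([base]/[acid]) with [base]/[acid] = 0.14/0.03:
pH = 3.00 + (+0.669) = 3.67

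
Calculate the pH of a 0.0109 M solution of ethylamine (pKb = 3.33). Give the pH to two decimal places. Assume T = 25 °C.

pH = 11.31

C2H5NH2 + H2O ⇌ C2H5NH3+ + OH-
Kb = 10^(−3.33) = 4.68 × 10^-4
Kb = [OH-]²/(0.0109 − [OH-]) = 4.68 × 10^-4
[OH-] is not negligible relative to C₀; solve [OH-]² + 0.000468·[OH-] − 5.1e-06 = 0.
[OH-] = (−Kb + √(Kb² + 4·Kb·C₀))/2 = 2.04 × 10^-3 M
pOH = 2.69, so pH = 14.00 − pOH = 11.31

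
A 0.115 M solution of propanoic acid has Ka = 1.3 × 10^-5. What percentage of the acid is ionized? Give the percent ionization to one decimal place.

1.1%

CH3CH2COOH ⇌ CH3CH2COO- + H+; let x = [H+] at equilibrium.
x ≈ √(Ka·C₀) = √(1.3 × 10^-5 × 0.115) = 1.22 × 10^-3 M
Fraction ionized = 1.22 × 10^-3 / 0.115 = 0.0106 → 1.1%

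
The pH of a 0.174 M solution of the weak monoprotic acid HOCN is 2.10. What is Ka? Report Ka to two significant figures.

Ka = 3.8 × 10^-4

[H+] = 10^(-2.10) = 7.94 × 10^-3 M
At equilibrium [HA] = 0.174 − 7.94 × 10^-3 = 1.66 × 10^-1 M
Ka = [H+][A-]/[HA] = (7.94 × 10^-3)² / 1.66 × 10^-1 = 3.8 × 10^-4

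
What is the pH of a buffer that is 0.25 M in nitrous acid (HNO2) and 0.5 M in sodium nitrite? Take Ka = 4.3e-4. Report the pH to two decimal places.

pKa = −log(4.3 × 10^-4) = 3.367
Using pH = pKa + log([base]/[acid]) with [base]/[acid] = 0.5/0.25:
pH = 3.367 + (+0.301) = 3.67

pH = 3.67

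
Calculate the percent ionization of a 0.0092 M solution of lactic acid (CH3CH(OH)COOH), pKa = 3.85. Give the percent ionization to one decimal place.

11.6%

CH3CH(OH)COOH ⇌ CH3CH(OH)COO- + H+; let x = [H+] at equilibrium.
Ka = 10^(−3.85) = 1.41 × 10^-4
Solve x² + 0.000141x − 1.3e-06 = 0 → x = 1.07 × 10^-3 M
% ionization = x/C₀ × 100% = 1.07 × 10^-3/0.0092 × 100% = 11.6%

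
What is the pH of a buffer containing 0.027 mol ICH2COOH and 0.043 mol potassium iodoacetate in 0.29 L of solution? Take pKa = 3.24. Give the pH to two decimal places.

pH = pKa + log([A⁻]/[HA]) = 3.24 + log(0.043/0.027)
pH = 3.24 + (+0.202) = 3.44

pH = 3.44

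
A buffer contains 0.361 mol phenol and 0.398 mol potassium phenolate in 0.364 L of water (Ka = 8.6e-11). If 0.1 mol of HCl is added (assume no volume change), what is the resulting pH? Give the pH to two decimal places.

After neutralization: n(C6H5OH) = 0.461 mol, n(C6H5O-) = 0.298 mol.
pKa = −log(8.6 × 10^-11) = 10.066
pH = pKa + log([A⁻]/[HA]) = 10.066 + log(0.298/0.461) = 10.066 -0.189

pH = 9.88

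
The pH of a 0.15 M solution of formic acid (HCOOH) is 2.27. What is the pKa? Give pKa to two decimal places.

[H+] = 10^(-2.27) = 5.37 × 10^-3 M
At equilibrium [HA] = 0.15 − 5.37 × 10^-3 = 1.45 × 10^-1 M
Ka = [H+][A-]/[HA] = (5.37 × 10^-3)² / 1.45 × 10^-1 = 1.99 × 10^-4
pKa = -log(1.99 × 10^-4) = 3.70

pKa = 3.70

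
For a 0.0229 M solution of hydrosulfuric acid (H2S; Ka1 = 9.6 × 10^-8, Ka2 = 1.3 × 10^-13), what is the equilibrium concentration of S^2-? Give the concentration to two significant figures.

1.3 × 10^-13 M

First ionization gives [H+] ≈ [HS-] = 4.69 × 10^-5 M.
Second step: Ka2 = [H+][S^2-]/[HS-] ≈ [S^2-] (since [H+] ≈ [HS-]).
So [S^2-] ≈ Ka2.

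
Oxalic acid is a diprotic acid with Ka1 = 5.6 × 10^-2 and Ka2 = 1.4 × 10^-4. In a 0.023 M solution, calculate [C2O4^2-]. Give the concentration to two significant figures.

1.4 × 10^-4 M

First ionization gives [H+] ≈ [HC2O4-] = 1.75 × 10^-2 M.
Second step: Ka2 = [H+][C2O4^2-]/[HC2O4-] ≈ [C2O4^2-] (since [H+] ≈ [HC2O4-]).
So [C2O4^2-] ≈ Ka2.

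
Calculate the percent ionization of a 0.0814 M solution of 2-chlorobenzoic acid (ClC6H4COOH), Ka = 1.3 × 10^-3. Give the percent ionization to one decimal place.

ClC6H4COOH ⇌ ClC6H4COO- + H+; let x = [H+] at equilibrium.
Solve x² + 0.0013x − 0.000106 = 0 → x = 9.66 × 10^-3 M
Fraction ionized = 9.66 × 10^-3 / 0.0814 = 0.1187 → 11.9%

11.9%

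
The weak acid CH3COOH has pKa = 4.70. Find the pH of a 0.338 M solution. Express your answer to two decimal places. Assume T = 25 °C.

CH3COOH ⇌ CH3COO- + H+
Ka = 10^(−4.70) = 2.00 × 10^-5
Let x = [H+] at equilibrium. Ka = x²/(0.338 − x).
Neglecting x in the denominator: x = √(2.00 × 10^-5 × 0.338) = 2.60 × 10^-3 M
(x/C₀ = 0.77% < 5%, so the approximation holds.)
pH = −log(2.60 × 10^-3) = 2.59

pH = 2.59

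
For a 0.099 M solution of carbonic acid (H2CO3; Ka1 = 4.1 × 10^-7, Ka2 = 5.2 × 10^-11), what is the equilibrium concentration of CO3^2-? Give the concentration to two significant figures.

5.2 × 10^-11 M

First ionization gives [H+] ≈ [HCO3-] = 2.01 × 10^-4 M.
Second step: Ka2 = [H+][CO3^2-]/[HCO3-] ≈ [CO3^2-] (since [H+] ≈ [HCO3-]).
So [CO3^2-] ≈ Ka2.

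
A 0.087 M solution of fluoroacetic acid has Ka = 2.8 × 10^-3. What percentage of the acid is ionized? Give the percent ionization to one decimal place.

16.4%

FCH2COOH ⇌ FCH2COO- + H+; let x = [H+] at equilibrium.
Ka = x²/(C₀ − x); solving the quadratic gives x = 1.43 × 10^-2 M.
Fraction ionized = 1.43 × 10^-2 / 0.087 = 0.1644 → 16.4%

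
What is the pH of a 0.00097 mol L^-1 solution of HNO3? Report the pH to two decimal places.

HNO3 is a strong acid and dissociates completely, so [H+] = 0.00097 M.
pH = -log(0.00097) = 3.01

pH = 3.01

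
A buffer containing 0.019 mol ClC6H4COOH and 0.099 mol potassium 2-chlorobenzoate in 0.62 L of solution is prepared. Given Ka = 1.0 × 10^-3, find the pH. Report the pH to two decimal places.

pH = 3.72

pKa = −log(1.0 × 10^-3) = 3.000
Henderson–Hasselbalch: pH = pKa + log([ClC6H4COO-]/[ClC6H4COOH]) = 3.000 + log(0.099/0.019)
pH = 3.000 + (+0.717) = 3.72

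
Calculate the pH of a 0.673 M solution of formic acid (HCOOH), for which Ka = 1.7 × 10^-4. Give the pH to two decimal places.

pH = 1.97

HCOOH ⇌ HCOO- + H+
From the ICE table, Ka = x²/(0.673 − x) = 1.7 × 10^-4.
Assume x ≪ 0.673: x ≈ √(1.7 × 10^-4 × 0.673) = 1.07 × 10^-2 M
Check: 1.6% ionized — well under 5%, approximation valid.
pH = −log[H+] = −log(1.07 × 10^-2) = 1.97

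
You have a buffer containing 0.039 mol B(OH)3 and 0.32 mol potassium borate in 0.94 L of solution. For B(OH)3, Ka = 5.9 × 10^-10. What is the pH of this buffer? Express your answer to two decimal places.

pH = 10.14

pKa = −log(5.9 × 10^-10) = 9.229
Henderson–Hasselbalch: pH = pKa + log([B(OH)4-]/[B(OH)3]) = 9.229 + log(0.32/0.039)
pH = 9.229 + (+0.914) = 10.14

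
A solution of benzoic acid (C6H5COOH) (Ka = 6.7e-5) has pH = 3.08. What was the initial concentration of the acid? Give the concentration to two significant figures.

C₀ = 1.1 × 10^-2 M

[H+] = 10^(-3.08) = 8.32 × 10^-4 M = x
Ka = x²/(C₀ − x) ⇒ C₀ = x + x²/Ka
C₀ = 8.32 × 10^-4 + (8.32 × 10^-4)²/(6.7 × 10^-5) = 1.12 × 10^-2 M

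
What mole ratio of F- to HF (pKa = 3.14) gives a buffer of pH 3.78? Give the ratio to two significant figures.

ratio = 4.4

pH = pKa + log(r) ⇒ log(r) = 3.78 − 3.14 = +0.64
r = [F-]/[HF] = 10^(+0.64) = 4.37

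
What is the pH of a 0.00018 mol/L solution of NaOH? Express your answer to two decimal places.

NaOH is a strong base; [OH-] = 0.00018 M.
pOH = -log(0.00018) = 3.74
pH = 14.00 - 3.74 = 10.26

pH = 10.26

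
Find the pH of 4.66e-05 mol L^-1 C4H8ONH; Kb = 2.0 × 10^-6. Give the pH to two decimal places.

pH = 8.94

C4H8ONH + H2O ⇌ C4H8ONH2+ + OH-
Kb = x²/(4.66e-05 − x) = 2.0 × 10^-6
Here C₀/Kb ≈ 23.3, so the small-x approximation fails. Use the quadratic:
x = (−Kb + √(Kb² + 4·Kb·C₀))/2 = 8.71 × 10^-6 M
pOH = 5.06, so pH = 14.00 − pOH = 8.94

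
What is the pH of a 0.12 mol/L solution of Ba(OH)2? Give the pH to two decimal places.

pH = 13.38

Ba(OH)2 is a strong base (each formula unit releases 2 OH-); [OH-] = 0.24 M.
pOH = -log(0.24) = 0.62
pH = 14.00 - 0.62 = 13.38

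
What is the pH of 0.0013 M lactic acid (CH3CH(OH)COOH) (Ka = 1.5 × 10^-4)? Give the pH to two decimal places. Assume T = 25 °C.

pH = 3.43

CH3CH(OH)COOH ⇌ CH3CH(OH)COO- + H+
Ka = x²/(0.0013 − x) = 1.5 × 10^-4
The 5% rule fails; solving x² + Ka·x − Ka·C₀ = 0 exactly:
x = [−0.00015 + √(0.00015² + 7.8e-07)]/2 = 3.73 × 10^-4 M
pH = −log[H+] = −log(3.73 × 10^-4) = 3.43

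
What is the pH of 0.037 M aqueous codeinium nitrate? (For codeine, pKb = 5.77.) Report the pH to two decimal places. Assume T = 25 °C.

C18H22NO3+ is the conjugate acid of the weak base C18H21NO3.
Kb = 10^(−5.77) = 1.70 × 10^-6
Ka = Kw/Kb = 1.0×10^-14 / 1.70 × 10^-6 = 5.88 × 10^-9
Ka = [H+]²/(0.037 − [H+]) = 5.88 × 10^-9
Neglecting [H+] in the denominator: [H+] = √(5.88 × 10^-9 × 0.037) = 1.47 × 10^-5 M
pH = −log(1.47 × 10^-5) = 4.83

pH = 4.83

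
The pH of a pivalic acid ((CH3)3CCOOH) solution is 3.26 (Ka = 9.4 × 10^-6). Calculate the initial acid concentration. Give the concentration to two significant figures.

C₀ = 3.3 × 10^-2 M

[H+] = 10^(-3.26) = 5.50 × 10^-4 M = x
Ka = x²/(C₀ − x) ⇒ C₀ = x + x²/Ka
C₀ = 5.50 × 10^-4 + (5.50 × 10^-4)²/(9.4 × 10^-6) = 3.27 × 10^-2 M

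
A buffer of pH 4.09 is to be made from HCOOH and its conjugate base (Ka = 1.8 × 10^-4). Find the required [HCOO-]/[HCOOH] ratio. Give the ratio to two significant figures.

ratio = 2.2

pKa = -log(1.8 × 10^-4) = 3.745
pH = pKa + log(r) ⇒ log(r) = 4.09 − 3.745 = +0.345
r = [HCOO-]/[HCOOH] = 10^(+0.345) = 2.21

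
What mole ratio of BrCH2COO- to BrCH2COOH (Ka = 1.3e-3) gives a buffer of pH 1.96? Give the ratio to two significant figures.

ratio = 0.12

pKa = -log(1.3 × 10^-3) = 2.886
pH = pKa + log(r) ⇒ log(r) = 1.96 − 2.886 = -0.926
r = [BrCH2COO-]/[BrCH2COOH] = 10^(-0.926) = 0.119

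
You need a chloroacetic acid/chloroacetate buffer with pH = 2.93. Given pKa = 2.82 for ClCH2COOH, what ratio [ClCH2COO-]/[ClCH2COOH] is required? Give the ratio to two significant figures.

pH = pKa + log(r) ⇒ log(r) = 2.93 − 2.82 = +0.11
r = [ClCH2COO-]/[ClCH2COOH] = 10^(+0.11) = 1.29

ratio = 1.3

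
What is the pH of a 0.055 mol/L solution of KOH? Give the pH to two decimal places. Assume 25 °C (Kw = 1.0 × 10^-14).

pH = 12.74

KOH is a strong base; [OH-] = 0.055 M.
pOH = -log(0.055) = 1.26
pH = 14.00 - 1.26 = 12.74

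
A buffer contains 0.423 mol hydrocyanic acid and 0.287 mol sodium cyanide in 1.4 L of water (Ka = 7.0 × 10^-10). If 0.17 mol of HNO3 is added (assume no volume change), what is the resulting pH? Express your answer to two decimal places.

pH = 8.45

Added H+ converts CN- to HCN: HCN → 0.593 mol, CN- → 0.117 mol.
pKa = −log(7.0 × 10^-10) = 9.155
pH = pKa + log([A⁻]/[HA]) = 9.155 + log(0.117/0.593) = 9.155 -0.705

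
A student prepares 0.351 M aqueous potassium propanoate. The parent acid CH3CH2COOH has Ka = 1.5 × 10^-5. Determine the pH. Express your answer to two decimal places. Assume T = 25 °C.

CH3CH2COO- is the conjugate base of the weak acid CH3CH2COOH.
Kb = Kw/Ka = 1.0×10^-14 / 1.5 × 10^-5 = 6.67 × 10^-10
Kb = [OH-]²/(0.351 − [OH-]) = 6.67 × 10^-10
Assume [OH-] ≪ 0.351: [OH-] ≈ √(6.67 × 10^-10 × 0.351) = 1.53 × 10^-5 M
([OH-]/C₀ = 0.0044% < 5%, so the approximation holds.)
pOH = 4.82, so pH = 14.00 − pOH = 9.18

pH = 9.18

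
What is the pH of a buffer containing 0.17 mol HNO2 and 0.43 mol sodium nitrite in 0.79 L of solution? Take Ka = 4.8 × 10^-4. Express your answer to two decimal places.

pKa = −log(4.8 × 10^-4) = 3.319
Henderson–Hasselbalch: pH = pKa + log([NO2-]/[HNO2]) = 3.319 + log(0.43/0.17)
pH = 3.319 + (+0.403) = 3.72

pH = 3.72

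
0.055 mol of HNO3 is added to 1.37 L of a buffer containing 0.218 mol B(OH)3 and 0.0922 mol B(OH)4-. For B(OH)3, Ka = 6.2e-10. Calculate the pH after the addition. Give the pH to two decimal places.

Added H+ converts B(OH)4- to B(OH)3: B(OH)3 → 0.273 mol, B(OH)4- → 0.0372 mol.
pKa = −log(6.2 × 10^-10) = 9.208
Henderson–Hasselbalch with mole ratio 0.0372/0.273: pH = 9.208 + (-0.866)

pH = 8.34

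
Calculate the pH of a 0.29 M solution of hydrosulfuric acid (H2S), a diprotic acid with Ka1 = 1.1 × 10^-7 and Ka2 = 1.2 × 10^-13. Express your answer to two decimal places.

pH = 3.75

Since Ka1 ≫ Ka2, the first ionization dominates [H+].
Ka1 = x²/(0.29 − x) = 1.1 × 10^-7
x ≈ √(1.1 × 10^-7 × 0.29) = 1.79 × 10^-4 M
pH = −log(1.79 × 10^-4) = 3.75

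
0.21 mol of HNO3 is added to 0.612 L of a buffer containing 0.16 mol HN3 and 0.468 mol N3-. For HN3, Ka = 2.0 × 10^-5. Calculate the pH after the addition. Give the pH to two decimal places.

After neutralization: n(HN3) = 0.37 mol, n(N3-) = 0.258 mol.
pKa = −log(2.0 × 10^-5) = 4.699
pH = pKa + log([A⁻]/[HA]) = 4.699 + log(0.258/0.37) = 4.699 -0.157

pH = 4.54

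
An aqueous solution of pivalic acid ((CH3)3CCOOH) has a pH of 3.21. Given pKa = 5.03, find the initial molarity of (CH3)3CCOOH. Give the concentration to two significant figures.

[H+] = 10^(-3.21) = 6.17 × 10^-4 M = x
Ka = 10^(−5.03) = 9.33 × 10^-6
Ka = x²/(C₀ − x) ⇒ C₀ = x + x²/Ka
C₀ = 6.17 × 10^-4 + (6.17 × 10^-4)²/(9.33 × 10^-6) = 4.14 × 10^-2 M

C₀ = 4.1 × 10^-2 M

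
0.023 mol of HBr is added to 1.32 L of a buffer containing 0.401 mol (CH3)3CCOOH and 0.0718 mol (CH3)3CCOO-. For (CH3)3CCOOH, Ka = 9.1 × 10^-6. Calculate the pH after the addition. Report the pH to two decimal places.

Added H+ converts (CH3)3CCOO- to (CH3)3CCOOH: (CH3)3CCOOH → 0.424 mol, (CH3)3CCOO- → 0.0488 mol.
pKa = −log(9.1 × 10^-6) = 5.041
pH = pKa + log([A⁻]/[HA]) = 5.041 + log(0.0488/0.424) = 5.041 -0.939

pH = 4.10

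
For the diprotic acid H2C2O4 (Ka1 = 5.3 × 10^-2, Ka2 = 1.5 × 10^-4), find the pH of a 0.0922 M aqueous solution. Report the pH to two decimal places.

pH = 1.32

Ka1 ≫ Ka2, so treat the first dissociation as the only significant source of H+.
Ka1 = x²/(0.0922 − x) = 5.3 × 10^-2
Solving the quadratic: x = (−Ka1 + √(Ka1² + 4·Ka1·C₀))/2 = 4.83 × 10^-2 M
pH = −log(4.83 × 10^-2) = 1.32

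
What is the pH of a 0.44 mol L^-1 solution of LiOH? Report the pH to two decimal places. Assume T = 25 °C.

LiOH is a strong base; [OH-] = 0.44 M.
pOH = -log(0.44) = 0.36
pH = 14.00 - 0.36 = 13.64

pH = 13.64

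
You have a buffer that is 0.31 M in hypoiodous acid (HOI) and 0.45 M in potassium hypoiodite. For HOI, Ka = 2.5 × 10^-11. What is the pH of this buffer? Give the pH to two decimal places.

pH = 10.76

pKa = −log(2.5 × 10^-11) = 10.602
Using pH = pKa + log([base]/[acid]) with [base]/[acid] = 0.45/0.31:
pH = 10.602 + (+0.162) = 10.76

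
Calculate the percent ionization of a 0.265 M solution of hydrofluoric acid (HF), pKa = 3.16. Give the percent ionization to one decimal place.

HF ⇌ F- + H+; let x = [H+] at equilibrium.
Ka = 10^(−3.16) = 6.92 × 10^-4
Solve x² + 0.000692x − 0.000183 = 0 → x = 1.32 × 10^-2 M
Fraction ionized = 1.32 × 10^-2 / 0.265 = 0.0498 → 5.0%

5.0%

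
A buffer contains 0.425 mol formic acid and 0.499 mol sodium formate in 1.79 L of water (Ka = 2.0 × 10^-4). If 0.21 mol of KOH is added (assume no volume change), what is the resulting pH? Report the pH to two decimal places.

OH- converts HCOOH to HCOO-: HCOOH → 0.215 mol, HCOO- → 0.709 mol.
pKa = −log(2.0 × 10^-4) = 3.699
pH = pKa + log(n_HCOO-/n_HCOOH) = 3.699 + log(0.709/0.215) = 3.699 + (+0.518)

pH = 4.22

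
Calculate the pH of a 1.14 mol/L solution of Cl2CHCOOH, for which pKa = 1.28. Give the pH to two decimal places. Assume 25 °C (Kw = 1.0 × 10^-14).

Cl2CHCOOH ⇌ Cl2CHCOO- + H+
Ka = 10^(−1.28) = 5.25 × 10^-2
From the ICE table, Ka = [H+]²/(1.14 − [H+]) = 5.25 × 10^-2.
[H+] is not negligible relative to C₀; solve [H+]² + 0.0525·[H+] − 0.0598 = 0.
[H+] = [−0.0525 + √(0.0525² + 0.239)]/2 = 2.20 × 10^-1 M
pH = −log(2.20 × 10^-1) = 0.66

pH = 0.66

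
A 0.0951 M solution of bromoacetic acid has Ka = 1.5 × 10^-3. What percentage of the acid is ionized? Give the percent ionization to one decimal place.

11.8%

BrCH2COOH ⇌ BrCH2COO- + H+; let x = [H+] at equilibrium.
Solve x² + 0.0015x − 0.000143 = 0 → x = 1.12 × 10^-2 M
Fraction ionized = 1.12 × 10^-2 / 0.0951 = 0.1178 → 11.8%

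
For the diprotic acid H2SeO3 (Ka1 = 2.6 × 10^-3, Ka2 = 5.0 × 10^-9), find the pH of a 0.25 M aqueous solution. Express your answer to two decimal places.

pH = 1.62

Since Ka1 ≫ Ka2, the first ionization dominates [H+].
Ka1 = x²/(0.25 − x) = 2.6 × 10^-3
Solving the quadratic: x = (−Ka1 + √(Ka1² + 4·Ka1·C₀))/2 = 2.42 × 10^-2 M
pH = −log(2.42 × 10^-2) = 1.62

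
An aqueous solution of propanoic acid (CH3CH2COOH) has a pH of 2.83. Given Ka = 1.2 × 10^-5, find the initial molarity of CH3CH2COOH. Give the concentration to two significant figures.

C₀ = 1.8 × 10^-1 M

[H+] = 10^(-2.83) = 1.48 × 10^-3 M = x
Ka = x²/(C₀ − x) ⇒ C₀ = x + x²/Ka
C₀ = 1.48 × 10^-3 + (1.48 × 10^-3)²/(1.2 × 10^-5) = 1.84 × 10^-1 M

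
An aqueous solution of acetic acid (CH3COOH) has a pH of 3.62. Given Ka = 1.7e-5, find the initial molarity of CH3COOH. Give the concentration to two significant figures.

[H+] = 10^(-3.62) = 2.40 × 10^-4 M = x
Ka = x²/(C₀ − x) ⇒ C₀ = x + x²/Ka
C₀ = 2.40 × 10^-4 + (2.40 × 10^-4)²/(1.7 × 10^-5) = 3.63 × 10^-3 M

C₀ = 3.6 × 10^-3 M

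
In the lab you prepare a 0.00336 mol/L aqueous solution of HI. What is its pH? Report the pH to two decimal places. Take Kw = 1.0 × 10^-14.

HI is a strong acid and dissociates completely, so [H+] = 0.00336 M.
pH = -log(0.00336) = 2.47

pH = 2.47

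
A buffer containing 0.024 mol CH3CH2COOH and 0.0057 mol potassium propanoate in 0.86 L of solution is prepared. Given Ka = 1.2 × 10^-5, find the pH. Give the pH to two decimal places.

pH = 4.30

pKa = −log(1.2 × 10^-5) = 4.921
pH = pKa + log([A⁻]/[HA]) = 4.921 + log(0.0057/0.024)
pH = 4.921 + (-0.624) = 4.30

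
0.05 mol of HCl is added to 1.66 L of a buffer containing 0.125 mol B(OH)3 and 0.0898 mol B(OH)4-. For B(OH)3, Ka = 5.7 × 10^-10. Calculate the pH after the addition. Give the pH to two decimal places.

pH = 8.60

Added H+ converts B(OH)4- to B(OH)3: B(OH)3 → 0.175 mol, B(OH)4- → 0.0398 mol.
pKa = −log(5.7 × 10^-10) = 9.244
pH = pKa + log([A⁻]/[HA]) = 9.244 + log(0.0398/0.175) = 9.244 -0.643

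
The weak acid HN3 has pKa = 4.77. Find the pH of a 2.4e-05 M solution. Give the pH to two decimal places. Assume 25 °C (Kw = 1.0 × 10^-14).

HN3 ⇌ N3- + H+
Ka = 10^(−4.77) = 1.70 × 10^-5
Ka = x²/(2.4e-05 − x) = 1.70 × 10^-5
x is not negligible relative to C₀; solve x² + 1.7e-05·x − 4.08e-10 = 0.
x = (−Ka + √(Ka² + 4·Ka·C₀))/2 = 1.34 × 10^-5 M
pH = −log[H+] = −log(1.34 × 10^-5) = 4.87

pH = 4.87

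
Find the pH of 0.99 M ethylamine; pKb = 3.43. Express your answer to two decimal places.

C2H5NH2 + H2O ⇌ C2H5NH3+ + OH-
Kb = 10^(−3.43) = 3.72 × 10^-4
Kb = [OH-]²/(0.99 − [OH-]) = 3.72 × 10^-4
Neglecting [OH-] in the denominator: [OH-] = √(3.72 × 10^-4 × 0.99) = 1.92 × 10^-2 M
Check: 1.9% ionized — well under 5%, approximation valid.
pOH = 1.72, so pH = 14.00 − pOH = 12.28

pH = 12.28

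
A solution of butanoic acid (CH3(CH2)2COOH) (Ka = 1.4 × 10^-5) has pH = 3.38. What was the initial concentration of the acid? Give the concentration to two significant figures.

C₀ = 1.3 × 10^-2 M

[H+] = 10^(-3.38) = 4.17 × 10^-4 M = x
Ka = x²/(C₀ − x) ⇒ C₀ = x + x²/Ka
C₀ = 4.17 × 10^-4 + (4.17 × 10^-4)²/(1.4 × 10^-5) = 1.28 × 10^-2 M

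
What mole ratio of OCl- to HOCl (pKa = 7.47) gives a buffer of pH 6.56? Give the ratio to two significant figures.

ratio = 0.12

pH = pKa + log(r) ⇒ log(r) = 6.56 − 7.47 = -0.91
r = [OCl-]/[HOCl] = 10^(-0.91) = 0.123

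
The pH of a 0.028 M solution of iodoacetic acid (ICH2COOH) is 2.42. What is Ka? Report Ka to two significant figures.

[H+] = 10^(-2.42) = 3.80 × 10^-3 M
At equilibrium [HA] = 0.028 − 3.80 × 10^-3 = 2.42 × 10^-2 M
Ka = [H+][A-]/[HA] = (3.80 × 10^-3)² / 2.42 × 10^-2 = 6.0 × 10^-4

Ka = 6.0 × 10^-4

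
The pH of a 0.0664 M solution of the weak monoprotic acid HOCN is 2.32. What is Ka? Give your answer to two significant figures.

[H+] = 10^(-2.32) = 4.79 × 10^-3 M
At equilibrium [HA] = 0.0664 − 4.79 × 10^-3 = 6.16 × 10^-2 M
Ka = [H+][A-]/[HA] = (4.79 × 10^-3)² / 6.16 × 10^-2 = 3.7 × 10^-4

Ka = 3.7 × 10^-4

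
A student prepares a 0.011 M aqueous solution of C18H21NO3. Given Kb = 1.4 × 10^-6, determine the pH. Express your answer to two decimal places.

C18H21NO3 + H2O ⇌ C18H22NO3+ + OH-
Kb = x²/(0.011 − x) = 1.4 × 10^-6
Assume x ≪ 0.011: x ≈ √(1.4 × 10^-6 × 0.011) = 1.24 × 10^-4 M
pOH = 3.91, so pH = 14.00 − pOH = 10.09

pH = 10.09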